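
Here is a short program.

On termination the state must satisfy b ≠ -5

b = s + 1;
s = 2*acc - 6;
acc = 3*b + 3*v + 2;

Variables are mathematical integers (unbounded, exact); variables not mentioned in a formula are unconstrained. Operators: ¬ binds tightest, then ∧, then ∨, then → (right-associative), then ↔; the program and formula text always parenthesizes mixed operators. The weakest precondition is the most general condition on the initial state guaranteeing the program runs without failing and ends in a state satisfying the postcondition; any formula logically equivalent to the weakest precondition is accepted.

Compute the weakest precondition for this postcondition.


Working backward. After the program, b ≠ -5 must hold.
Before acc := 3*b + 3*v + 2: b ≠ -5
Before s := 2*acc - 6: b ≠ -5
Before b := s + 1: s ≠ -6
Answer: WP = s ≠ -6


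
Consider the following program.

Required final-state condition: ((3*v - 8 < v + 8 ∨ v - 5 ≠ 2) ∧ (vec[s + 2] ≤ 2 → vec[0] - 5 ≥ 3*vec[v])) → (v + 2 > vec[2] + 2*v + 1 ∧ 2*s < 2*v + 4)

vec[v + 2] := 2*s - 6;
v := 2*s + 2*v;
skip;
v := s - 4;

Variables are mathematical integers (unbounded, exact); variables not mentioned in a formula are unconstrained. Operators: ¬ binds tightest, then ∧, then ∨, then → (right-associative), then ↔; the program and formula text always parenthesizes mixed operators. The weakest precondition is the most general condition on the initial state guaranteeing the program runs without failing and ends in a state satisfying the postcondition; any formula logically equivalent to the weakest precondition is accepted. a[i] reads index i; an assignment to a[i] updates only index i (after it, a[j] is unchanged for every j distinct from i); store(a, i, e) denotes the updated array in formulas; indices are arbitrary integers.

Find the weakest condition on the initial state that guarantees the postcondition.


Working backward. After the program, the postcondition ((3*v - 8 < v + 8 ∨ v - 5 ≠ 2) ∧ (vec[s + 2] ≤ 2 → vec[0] - 5 ≥ 3*vec[v])) → (v + 2 > vec[2] + 2*v + 1 ∧ 2*s < 2*v + 4) must hold; in canonical form it is ((2*v < 16 ∨ v ≠ 7) ∧ (vec[s + 2] ≤ 2 → vec[0] ≥ 3*vec[v] + 5)) → (vec[2] + v < 1 ∧ 2*s < 2*v + 4).
Before v := s - 4: ¬((2*s < 24 ∨ s ≠ 11) ∧ (vec[s + 2] ≤ 2 → vec[0] ≥ 3*vec[s - 4] + 5))
Before skip: ¬((2*s < 24 ∨ s ≠ 11) ∧ (vec[s + 2] ≤ 2 → vec[0] ≥ 3*vec[s - 4] + 5))
Before v := 2*s + 2*v: ¬((2*s < 24 ∨ s ≠ 11) ∧ (vec[s + 2] ≤ 2 → vec[0] ≥ 3*vec[s - 4] + 5))
Before vec[v + 2] := 2*s - 6: ¬((2*s < 24 ∨ s ≠ 11) ∧ (store(vec, v + 2, 2*s - 6)[s + 2] ≤ 2 → store(vec, v + 2, 2*s - 6)[0] ≥ 3*store(vec, v + 2, 2*s - 6)[s - 4] + 5))
Answer: WP = ¬((2*s < 24 ∨ s ≠ 11) ∧ (store(vec, v + 2, 2*s - 6)[s + 2] ≤ 2 → store(vec, v + 2, 2*s - 6)[0] ≥ 3*store(vec, v + 2, 2*s - 6)[s - 4] + 5))


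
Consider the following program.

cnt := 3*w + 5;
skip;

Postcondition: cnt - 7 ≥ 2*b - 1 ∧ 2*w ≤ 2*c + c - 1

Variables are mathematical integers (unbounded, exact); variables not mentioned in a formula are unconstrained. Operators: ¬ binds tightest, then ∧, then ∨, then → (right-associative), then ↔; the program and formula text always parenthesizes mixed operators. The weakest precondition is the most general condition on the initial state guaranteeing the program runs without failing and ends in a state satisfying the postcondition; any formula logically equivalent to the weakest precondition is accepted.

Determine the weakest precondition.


Working backward. After the program, the postcondition cnt - 7 ≥ 2*b - 1 ∧ 2*w ≤ 2*c + c - 1 must hold; in canonical form it is cnt ≥ 2*b + 6 ∧ 2*w ≤ 3*c - 1.
Before skip: cnt ≥ 2*b + 6 ∧ 2*w ≤ 3*c - 1
Before cnt := 3*w + 5: 3*w ≥ 2*b + 1 ∧ 2*w ≤ 3*c - 1
Answer: WP = 3*w ≥ 2*b + 1 ∧ 2*w ≤ 3*c - 1


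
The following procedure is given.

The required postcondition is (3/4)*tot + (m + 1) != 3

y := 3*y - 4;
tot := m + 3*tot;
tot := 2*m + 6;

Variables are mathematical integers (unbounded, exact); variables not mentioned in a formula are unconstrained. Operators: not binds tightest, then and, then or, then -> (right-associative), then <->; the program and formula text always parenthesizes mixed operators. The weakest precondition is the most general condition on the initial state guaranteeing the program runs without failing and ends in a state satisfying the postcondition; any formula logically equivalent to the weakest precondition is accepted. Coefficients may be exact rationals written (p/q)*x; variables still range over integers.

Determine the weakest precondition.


Working backward. After the program, the postcondition (3/4)*tot + (m + 1) != 3 must hold; in canonical form it is m + (3/4)*tot != 2.
Before tot := 2*m + 6: (5/2)*m != -5/2
Before tot := m + 3*tot: (5/2)*m != -5/2
Before y := 3*y - 4: (5/2)*m != -5/2
Answer: WP = (5/2)*m != -5/2


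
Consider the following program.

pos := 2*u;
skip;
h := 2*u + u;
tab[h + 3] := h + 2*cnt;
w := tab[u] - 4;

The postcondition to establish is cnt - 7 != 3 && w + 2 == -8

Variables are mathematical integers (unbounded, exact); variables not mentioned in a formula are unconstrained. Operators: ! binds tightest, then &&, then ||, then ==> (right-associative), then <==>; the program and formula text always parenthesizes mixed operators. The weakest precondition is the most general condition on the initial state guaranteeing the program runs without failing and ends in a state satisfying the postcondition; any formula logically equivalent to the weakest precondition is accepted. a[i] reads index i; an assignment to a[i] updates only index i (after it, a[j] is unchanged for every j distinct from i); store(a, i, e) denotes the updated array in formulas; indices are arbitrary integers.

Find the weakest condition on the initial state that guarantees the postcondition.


Working backward. After the program, the postcondition cnt - 7 != 3 && w + 2 == -8 must hold; in canonical form it is cnt != 10 && w == -10.
Before w := tab[u] - 4: cnt != 10 && tab[u] == -6
Before tab[h + 3] := h + 2*cnt: cnt != 10 && store(tab, h + 3, 2*cnt + h)[u] == -6
Before h := 2*u + u: cnt != 10 && store(tab, 3*u + 3, 2*cnt + 3*u)[u] == -6
Before skip: cnt != 10 && store(tab, 3*u + 3, 2*cnt + 3*u)[u] == -6
Before pos := 2*u: cnt != 10 && store(tab, 3*u + 3, 2*cnt + 3*u)[u] == -6
Answer: WP = cnt != 10 && store(tab, 3*u + 3, 2*cnt + 3*u)[u] == -6


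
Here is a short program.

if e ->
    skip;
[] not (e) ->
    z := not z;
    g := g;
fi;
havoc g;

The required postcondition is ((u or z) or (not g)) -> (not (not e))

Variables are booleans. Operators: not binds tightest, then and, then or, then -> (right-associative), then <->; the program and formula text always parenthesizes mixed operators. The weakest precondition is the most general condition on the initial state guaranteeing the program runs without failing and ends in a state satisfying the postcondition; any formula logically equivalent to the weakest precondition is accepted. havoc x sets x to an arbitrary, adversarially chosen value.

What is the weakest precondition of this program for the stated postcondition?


Working backward. After the program, the postcondition ((u or z) or (not g)) -> (not (not e)) must hold; in canonical form it is (u or z or (not g)) -> e.
Before havoc g: ((u or z) -> e) and e
Then branch requires ((u or z) -> e) and e; else branch requires ((u or (not z)) -> e) and e.
Before the if: (e -> (((u or z) -> e) and e)) and ((not e) -> (((u or (not z)) -> e) and e))
Answer: WP = (e -> (((u or z) -> e) and e)) and ((not e) -> (((u or (not z)) -> e) and e))


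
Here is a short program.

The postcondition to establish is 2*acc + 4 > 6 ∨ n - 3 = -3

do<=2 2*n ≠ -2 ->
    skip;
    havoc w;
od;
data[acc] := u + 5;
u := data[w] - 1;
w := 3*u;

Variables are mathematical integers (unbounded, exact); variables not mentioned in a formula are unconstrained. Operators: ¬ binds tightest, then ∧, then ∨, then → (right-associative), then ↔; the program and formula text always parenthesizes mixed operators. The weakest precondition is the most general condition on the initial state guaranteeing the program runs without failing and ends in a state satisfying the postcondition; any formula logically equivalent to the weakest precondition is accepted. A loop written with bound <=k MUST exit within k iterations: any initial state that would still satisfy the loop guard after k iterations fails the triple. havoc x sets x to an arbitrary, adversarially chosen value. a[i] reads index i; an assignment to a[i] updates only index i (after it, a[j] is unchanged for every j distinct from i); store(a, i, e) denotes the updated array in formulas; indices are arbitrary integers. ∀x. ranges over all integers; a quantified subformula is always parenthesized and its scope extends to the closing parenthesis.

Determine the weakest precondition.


Working backward. After the program, the postcondition 2*acc + 4 > 6 ∨ n - 3 = -3 must hold; in canonical form it is 2*acc > 2 ∨ n = 0.
Before w := 3*u: 2*acc > 2 ∨ n = 0
Before u := data[w] - 1: 2*acc > 2 ∨ n = 0
Before data[acc] := u + 5: 2*acc > 2 ∨ n = 0
Before the loop (bound <=2), unroll the exhaustion recursion (WP_0 = exit-now case; WP_j = one more guarded iteration, up to j = 2):
  WP_0: (¬(2*n ≠ -2)) ∧ (2*acc > 2 ∨ n = 0)
  WP_1: (2*n ≠ -2 → ((¬(2*n ≠ -2)) ∧ (2*acc > 2 ∨ n = 0))) ∧ ((¬(2*n ≠ -2)) → (2*acc > 2 ∨ n = 0))
  WP_2: (2*n ≠ -2 → ((2*n ≠ -2 → ((¬(2*n ≠ -2)) ∧ (2*acc > 2 ∨ n = 0))) ∧ ((¬(2*n ≠ -2)) → (2*acc > 2 ∨ n = 0)))) ∧ ((¬(2*n ≠ -2)) → (2*acc > 2 ∨ n = 0))
So before the loop: (2*n ≠ -2 → ((2*n ≠ -2 → ((¬(2*n ≠ -2)) ∧ (2*acc > 2 ∨ n = 0))) ∧ ((¬(2*n ≠ -2)) → (2*acc > 2 ∨ n = 0)))) ∧ ((¬(2*n ≠ -2)) → (2*acc > 2 ∨ n = 0))
Answer: WP = (2*n ≠ -2 → ((2*n ≠ -2 → ((¬(2*n ≠ -2)) ∧ (2*acc > 2 ∨ n = 0))) ∧ ((¬(2*n ≠ -2)) → (2*acc > 2 ∨ n = 0)))) ∧ ((¬(2*n ≠ -2)) → (2*acc > 2 ∨ n = 0))


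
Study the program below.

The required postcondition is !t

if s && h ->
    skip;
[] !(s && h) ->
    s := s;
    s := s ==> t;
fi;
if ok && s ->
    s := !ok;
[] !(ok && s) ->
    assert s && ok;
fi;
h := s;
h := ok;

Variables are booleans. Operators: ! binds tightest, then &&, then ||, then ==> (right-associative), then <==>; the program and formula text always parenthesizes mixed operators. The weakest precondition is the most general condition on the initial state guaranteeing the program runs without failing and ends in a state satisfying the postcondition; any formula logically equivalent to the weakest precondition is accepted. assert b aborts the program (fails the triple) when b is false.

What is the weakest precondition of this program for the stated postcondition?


Working backward. After the program, !t must hold.
Before h := ok: !t
Before h := s: !t
Then branch requires !t; else branch requires s && ok && (!t).
Before the if: ((ok && s) ==> (!t)) && ((!(ok && s)) ==> (s && ok && (!t)))
Then branch requires ((ok && s) ==> (!t)) && ((!(ok && s)) ==> (s && ok && (!t))); else branch requires ((ok && (s ==> t)) ==> (!t)) && ((!(ok && (s ==> t))) ==> ((s ==> t) && ok && (!t))).
Before the if: ((s && h) ==> (((ok && s) ==> (!t)) && ((!(ok && s)) ==> (s && ok && (!t))))) && ((!(s && h)) ==> (((ok && (s ==> t)) ==> (!t)) && ((!(ok && (s ==> t))) ==> ((s ==> t) && ok && (!t)))))
Answer: WP = ((s && h) ==> (((ok && s) ==> (!t)) && ((!(ok && s)) ==> (s && ok && (!t))))) && ((!(s && h)) ==> (((ok && (s ==> t)) ==> (!t)) && ((!(ok && (s ==> t))) ==> ((s ==> t) && ok && (!t)))))


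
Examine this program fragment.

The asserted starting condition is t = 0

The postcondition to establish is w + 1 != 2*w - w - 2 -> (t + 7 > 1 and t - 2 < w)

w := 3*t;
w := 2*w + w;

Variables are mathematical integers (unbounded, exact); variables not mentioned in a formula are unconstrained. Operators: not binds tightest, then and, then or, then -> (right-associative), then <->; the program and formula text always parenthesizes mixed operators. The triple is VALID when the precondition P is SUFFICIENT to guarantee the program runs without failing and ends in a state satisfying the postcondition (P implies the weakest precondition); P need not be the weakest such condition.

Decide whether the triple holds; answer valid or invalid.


Working backward. After the program, the postcondition w + 1 != 2*w - w - 2 -> (t + 7 > 1 and t - 2 < w) must hold; in canonical form it is t > -6 and t < w + 2.
Before w := 2*w + w: t > -6 and t < 3*w + 2
Before w := 3*t: t > -6 and 8*t > -2
The weakest precondition is t > -6 and 8*t > -2.
Check whether t = 0 implies it.
Every state satisfying the precondition satisfies the weakest precondition: the implication holds.
Answer: valid


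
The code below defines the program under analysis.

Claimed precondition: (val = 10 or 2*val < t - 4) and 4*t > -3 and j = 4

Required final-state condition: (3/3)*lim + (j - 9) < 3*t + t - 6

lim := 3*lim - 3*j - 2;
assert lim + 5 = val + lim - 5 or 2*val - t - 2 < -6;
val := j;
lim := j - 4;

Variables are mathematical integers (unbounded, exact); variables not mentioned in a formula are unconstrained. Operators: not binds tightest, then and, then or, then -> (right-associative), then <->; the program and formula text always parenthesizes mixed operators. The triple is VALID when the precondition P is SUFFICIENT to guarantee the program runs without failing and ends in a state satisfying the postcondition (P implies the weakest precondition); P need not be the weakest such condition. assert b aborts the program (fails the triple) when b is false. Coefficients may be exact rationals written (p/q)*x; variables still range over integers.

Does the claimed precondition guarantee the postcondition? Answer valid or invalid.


Working backward. After the program, the postcondition (3/3)*lim + (j - 9) < 3*t + t - 6 must hold; in canonical form it is j + lim < 4*t + 3.
Before lim := j - 4: 2*j < 4*t + 7
Before val := j: 2*j < 4*t + 7
Before assert lim + 5 = val + lim - 5 or 2*val - t - 2 < -6: (val = 10 or 2*val < t - 4) and 2*j < 4*t + 7
Before lim := 3*lim - 3*j - 2: (val = 10 or 2*val < t - 4) and 2*j < 4*t + 7
The weakest precondition is (val = 10 or 2*val < t - 4) and 2*j < 4*t + 7.
Check whether (val = 10 or 2*val < t - 4) and 4*t > -3 and j = 4 implies it.
Countermodel: at the initial state j = 4, t = 0, val = 10, the precondition holds but the weakest precondition fails.
Answer: invalid


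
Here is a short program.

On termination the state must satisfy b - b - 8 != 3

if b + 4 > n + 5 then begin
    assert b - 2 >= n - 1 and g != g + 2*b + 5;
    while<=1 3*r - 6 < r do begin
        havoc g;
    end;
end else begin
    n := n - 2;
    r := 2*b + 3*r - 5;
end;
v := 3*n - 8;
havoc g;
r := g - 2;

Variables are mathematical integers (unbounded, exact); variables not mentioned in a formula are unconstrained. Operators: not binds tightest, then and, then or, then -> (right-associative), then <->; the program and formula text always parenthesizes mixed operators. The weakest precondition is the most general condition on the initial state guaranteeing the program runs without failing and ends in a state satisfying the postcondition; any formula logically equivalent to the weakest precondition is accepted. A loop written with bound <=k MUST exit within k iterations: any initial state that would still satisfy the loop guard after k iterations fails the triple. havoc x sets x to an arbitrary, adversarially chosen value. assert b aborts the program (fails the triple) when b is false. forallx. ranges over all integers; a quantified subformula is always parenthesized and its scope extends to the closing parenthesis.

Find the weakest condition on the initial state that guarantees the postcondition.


Working backward. After the program, the postcondition b - b - 8 != 3 must hold; in canonical form it is true.
Before r := g - 2: true
Before havoc g: true
Before v := 3*n - 8: true
Then branch requires b >= n + 1 and 2*b != -5 and (2*r < 6 -> (not (2*r < 6))); else branch requires true.
Before the if: b > n + 1 -> (b >= n + 1 and 2*b != -5 and (2*r < 6 -> (not (2*r < 6))))
Answer: WP = b > n + 1 -> (b >= n + 1 and 2*b != -5 and (2*r < 6 -> (not (2*r < 6))))


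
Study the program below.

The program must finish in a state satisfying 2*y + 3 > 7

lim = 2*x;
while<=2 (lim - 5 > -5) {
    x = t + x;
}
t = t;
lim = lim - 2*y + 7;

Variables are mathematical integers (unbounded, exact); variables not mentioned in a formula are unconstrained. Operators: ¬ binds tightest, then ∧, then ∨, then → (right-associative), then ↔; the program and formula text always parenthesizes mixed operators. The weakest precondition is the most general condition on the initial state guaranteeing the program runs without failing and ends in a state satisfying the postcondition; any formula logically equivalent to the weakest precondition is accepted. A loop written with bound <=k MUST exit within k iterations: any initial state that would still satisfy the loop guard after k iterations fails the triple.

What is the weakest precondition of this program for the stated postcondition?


Working backward. After the program, the postcondition 2*y + 3 > 7 must hold; in canonical form it is 2*y > 4.
Before lim := lim - 2*y + 7: 2*y > 4
Before t := t: 2*y > 4
Before the loop (bound <=2), unroll the exhaustion recursion (WP_0 = exit-now case; WP_j = one more guarded iteration, up to j = 2):
  WP_0: (¬(lim > 0)) ∧ 2*y > 4
  WP_1: (lim > 0 → ((¬(lim > 0)) ∧ 2*y > 4)) ∧ ((¬(lim > 0)) → 2*y > 4)
  WP_2: (lim > 0 → ((lim > 0 → ((¬(lim > 0)) ∧ 2*y > 4)) ∧ ((¬(lim > 0)) → 2*y > 4))) ∧ ((¬(lim > 0)) → 2*y > 4)
So before the loop: (lim > 0 → ((lim > 0 → ((¬(lim > 0)) ∧ 2*y > 4)) ∧ ((¬(lim > 0)) → 2*y > 4))) ∧ ((¬(lim > 0)) → 2*y > 4)
Before lim := 2*x: (2*x > 0 → ((2*x > 0 → ((¬(2*x > 0)) ∧ 2*y > 4)) ∧ ((¬(2*x > 0)) → 2*y > 4))) ∧ ((¬(2*x > 0)) → 2*y > 4)
Answer: WP = (2*x > 0 → ((2*x > 0 → ((¬(2*x > 0)) ∧ 2*y > 4)) ∧ ((¬(2*x > 0)) → 2*y > 4))) ∧ ((¬(2*x > 0)) → 2*y > 4)


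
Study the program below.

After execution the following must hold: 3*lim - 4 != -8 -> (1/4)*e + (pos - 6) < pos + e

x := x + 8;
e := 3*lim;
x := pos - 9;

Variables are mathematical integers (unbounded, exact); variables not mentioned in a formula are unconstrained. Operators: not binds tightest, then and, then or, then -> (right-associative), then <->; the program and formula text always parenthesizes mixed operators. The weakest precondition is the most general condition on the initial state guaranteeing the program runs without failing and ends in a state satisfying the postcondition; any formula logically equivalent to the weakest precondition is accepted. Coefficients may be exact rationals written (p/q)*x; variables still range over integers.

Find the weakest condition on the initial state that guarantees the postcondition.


Working backward. After the program, the postcondition 3*lim - 4 != -8 -> (1/4)*e + (pos - 6) < pos + e must hold; in canonical form it is 3*lim != -4 -> (3/4)*e > -6.
Before x := pos - 9: 3*lim != -4 -> (3/4)*e > -6
Before e := 3*lim: 3*lim != -4 -> (9/4)*lim > -6
Before x := x + 8: 3*lim != -4 -> (9/4)*lim > -6
Answer: WP = 3*lim != -4 -> (9/4)*lim > -6


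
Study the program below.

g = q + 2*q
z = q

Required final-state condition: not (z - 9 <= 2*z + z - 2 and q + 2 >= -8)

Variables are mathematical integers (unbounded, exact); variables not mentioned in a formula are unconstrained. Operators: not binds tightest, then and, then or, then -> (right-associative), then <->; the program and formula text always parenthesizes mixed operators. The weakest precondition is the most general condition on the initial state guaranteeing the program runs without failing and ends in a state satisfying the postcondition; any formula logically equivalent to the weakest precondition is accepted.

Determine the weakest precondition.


Working backward. After the program, the postcondition not (z - 9 <= 2*z + z - 2 and q + 2 >= -8) must hold; in canonical form it is not (2*z >= -7 and q >= -10).
Before z := q: not (2*q >= -7 and q >= -10)
Before g := q + 2*q: not (2*q >= -7 and q >= -10)
Answer: WP = not (2*q >= -7 and q >= -10)


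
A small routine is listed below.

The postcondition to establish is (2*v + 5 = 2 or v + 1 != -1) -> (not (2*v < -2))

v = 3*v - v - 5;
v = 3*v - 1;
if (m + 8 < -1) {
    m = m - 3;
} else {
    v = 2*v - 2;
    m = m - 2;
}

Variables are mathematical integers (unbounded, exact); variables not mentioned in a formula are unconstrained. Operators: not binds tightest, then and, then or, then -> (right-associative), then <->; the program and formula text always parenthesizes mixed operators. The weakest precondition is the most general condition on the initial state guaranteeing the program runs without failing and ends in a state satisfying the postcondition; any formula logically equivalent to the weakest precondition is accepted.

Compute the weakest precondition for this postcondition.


Working backward. After the program, the postcondition (2*v + 5 = 2 or v + 1 != -1) -> (not (2*v < -2)) must hold; in canonical form it is (2*v = -3 or v != -2) -> (not (2*v < -2)).
Then branch requires (2*v = -3 or v != -2) -> (not (2*v < -2)); else branch requires (4*v = 1 or 2*v != 0) -> (not (4*v < 2)).
Before the if: (m < -9 -> ((2*v = -3 or v != -2) -> (not (2*v < -2)))) and ((not (m < -9)) -> ((4*v = 1 or 2*v != 0) -> (not (4*v < 2))))
Before v := 3*v - 1: (m < -9 -> ((6*v = -1 or 3*v != -1) -> (not (6*v < 0)))) and ((not (m < -9)) -> ((12*v = 5 or 6*v != 2) -> (not (12*v < 6))))
Before v := 3*v - v - 5: (m < -9 -> ((12*v = 29 or 6*v != 14) -> (not (12*v < 30)))) and ((not (m < -9)) -> ((24*v = 65 or 12*v != 32) -> (not (24*v < 66))))
Answer: WP = (m < -9 -> ((12*v = 29 or 6*v != 14) -> (not (12*v < 30)))) and ((not (m < -9)) -> ((24*v = 65 or 12*v != 32) -> (not (24*v < 66))))


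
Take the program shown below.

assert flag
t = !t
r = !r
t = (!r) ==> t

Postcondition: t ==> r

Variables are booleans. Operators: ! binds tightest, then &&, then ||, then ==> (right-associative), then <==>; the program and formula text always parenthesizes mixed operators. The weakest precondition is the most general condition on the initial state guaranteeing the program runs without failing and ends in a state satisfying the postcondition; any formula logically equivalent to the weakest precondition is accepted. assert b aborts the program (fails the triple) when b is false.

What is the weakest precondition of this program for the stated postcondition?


Working backward. After the program, t ==> r must hold.
Before t := (!r) ==> t: ((!r) ==> t) ==> r
Before r := !r: (r ==> t) ==> (!r)
Before t := !t: (r ==> (!t)) ==> (!r)
Before assert flag: flag && ((r ==> (!t)) ==> (!r))
Answer: WP = flag && ((r ==> (!t)) ==> (!r))


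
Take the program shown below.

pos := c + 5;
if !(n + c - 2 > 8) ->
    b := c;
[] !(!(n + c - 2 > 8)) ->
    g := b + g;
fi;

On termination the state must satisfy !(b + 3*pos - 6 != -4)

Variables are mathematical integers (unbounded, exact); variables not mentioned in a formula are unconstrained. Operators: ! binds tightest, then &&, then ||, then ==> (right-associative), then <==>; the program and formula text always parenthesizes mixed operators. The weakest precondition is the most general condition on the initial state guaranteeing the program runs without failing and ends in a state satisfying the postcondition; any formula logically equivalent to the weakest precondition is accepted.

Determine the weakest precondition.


Working backward. After the program, the postcondition !(b + 3*pos - 6 != -4) must hold; in canonical form it is !(b + 3*pos != 2).
Then branch requires !(c + 3*pos != 2); else branch requires !(b + 3*pos != 2).
Before the if: ((!(c + n > 10)) ==> (!(c + 3*pos != 2))) && (c + n > 10 ==> (!(b + 3*pos != 2)))
Before pos := c + 5: ((!(c + n > 10)) ==> (!(4*c != -13))) && (c + n > 10 ==> (!(b + 3*c != -13)))
Answer: WP = ((!(c + n > 10)) ==> (!(4*c != -13))) && (c + n > 10 ==> (!(b + 3*c != -13)))


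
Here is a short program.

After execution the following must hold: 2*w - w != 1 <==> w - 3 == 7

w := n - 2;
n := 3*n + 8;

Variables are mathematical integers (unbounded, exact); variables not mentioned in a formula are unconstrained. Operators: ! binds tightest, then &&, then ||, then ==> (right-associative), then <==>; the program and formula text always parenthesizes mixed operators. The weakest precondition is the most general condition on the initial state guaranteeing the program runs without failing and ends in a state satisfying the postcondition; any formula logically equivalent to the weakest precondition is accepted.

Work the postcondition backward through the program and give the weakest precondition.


Working backward. After the program, the postcondition 2*w - w != 1 <==> w - 3 == 7 must hold; in canonical form it is w != 1 <==> w == 10.
Before n := 3*n + 8: w != 1 <==> w == 10
Before w := n - 2: n != 3 <==> n == 12
Answer: WP = n != 3 <==> n == 12


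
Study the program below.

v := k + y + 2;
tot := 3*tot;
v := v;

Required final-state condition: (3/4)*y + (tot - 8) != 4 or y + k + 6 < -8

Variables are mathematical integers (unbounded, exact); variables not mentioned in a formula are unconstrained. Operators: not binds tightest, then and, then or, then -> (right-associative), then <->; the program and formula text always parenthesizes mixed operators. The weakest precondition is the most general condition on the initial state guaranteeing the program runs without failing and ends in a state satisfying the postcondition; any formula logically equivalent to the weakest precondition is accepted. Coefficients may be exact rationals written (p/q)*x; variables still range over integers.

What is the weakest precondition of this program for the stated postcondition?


Working backward. After the program, the postcondition (3/4)*y + (tot - 8) != 4 or y + k + 6 < -8 must hold; in canonical form it is tot + (3/4)*y != 12 or k + y < -14.
Before v := v: tot + (3/4)*y != 12 or k + y < -14
Before tot := 3*tot: 3*tot + (3/4)*y != 12 or k + y < -14
Before v := k + y + 2: 3*tot + (3/4)*y != 12 or k + y < -14
Answer: WP = 3*tot + (3/4)*y != 12 or k + y < -14


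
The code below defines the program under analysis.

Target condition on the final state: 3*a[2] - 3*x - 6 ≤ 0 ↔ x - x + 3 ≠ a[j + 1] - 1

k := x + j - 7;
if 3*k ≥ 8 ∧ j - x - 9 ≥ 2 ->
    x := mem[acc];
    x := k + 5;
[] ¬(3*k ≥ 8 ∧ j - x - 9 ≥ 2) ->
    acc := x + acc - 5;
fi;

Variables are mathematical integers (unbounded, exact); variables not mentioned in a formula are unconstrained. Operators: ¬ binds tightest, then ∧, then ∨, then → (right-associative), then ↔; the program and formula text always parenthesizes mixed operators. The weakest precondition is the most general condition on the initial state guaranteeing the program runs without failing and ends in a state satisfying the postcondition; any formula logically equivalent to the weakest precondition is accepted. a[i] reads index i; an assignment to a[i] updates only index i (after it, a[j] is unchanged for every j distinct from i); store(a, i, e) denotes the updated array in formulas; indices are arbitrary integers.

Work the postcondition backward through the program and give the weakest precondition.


Working backward. After the program, the postcondition 3*a[2] - 3*x - 6 ≤ 0 ↔ x - x + 3 ≠ a[j + 1] - 1 must hold; in canonical form it is 3*a[2] ≤ 3*x + 6 ↔ a[j + 1] ≠ 4.
Then branch requires 3*a[2] ≤ 3*k + 21 ↔ a[j + 1] ≠ 4; else branch requires 3*a[2] ≤ 3*x + 6 ↔ a[j + 1] ≠ 4.
Before the if: ((3*k ≥ 8 ∧ j ≥ x + 11) → (3*a[2] ≤ 3*k + 21 ↔ a[j + 1] ≠ 4)) ∧ ((¬(3*k ≥ 8 ∧ j ≥ x + 11)) → (3*a[2] ≤ 3*x + 6 ↔ a[j + 1] ≠ 4))
Before k := x + j - 7: ((3*j + 3*x ≥ 29 ∧ j ≥ x + 11) → (3*a[2] ≤ 3*j + 3*x ↔ a[j + 1] ≠ 4)) ∧ ((¬(3*j + 3*x ≥ 29 ∧ j ≥ x + 11)) → (3*a[2] ≤ 3*x + 6 ↔ a[j + 1] ≠ 4))
Answer: WP = ((3*j + 3*x ≥ 29 ∧ j ≥ x + 11) → (3*a[2] ≤ 3*j + 3*x ↔ a[j + 1] ≠ 4)) ∧ ((¬(3*j + 3*x ≥ 29 ∧ j ≥ x + 11)) → (3*a[2] ≤ 3*x + 6 ↔ a[j + 1] ≠ 4))


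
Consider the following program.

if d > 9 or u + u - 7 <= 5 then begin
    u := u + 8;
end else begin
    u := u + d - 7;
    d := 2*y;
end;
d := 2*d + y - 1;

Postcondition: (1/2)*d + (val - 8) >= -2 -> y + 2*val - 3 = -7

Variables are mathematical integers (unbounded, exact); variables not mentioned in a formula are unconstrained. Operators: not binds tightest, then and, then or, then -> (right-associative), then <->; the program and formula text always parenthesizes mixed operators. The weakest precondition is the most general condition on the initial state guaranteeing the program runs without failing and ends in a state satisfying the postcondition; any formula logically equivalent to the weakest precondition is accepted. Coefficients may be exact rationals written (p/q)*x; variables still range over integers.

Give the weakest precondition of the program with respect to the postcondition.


Working backward. After the program, the postcondition (1/2)*d + (val - 8) >= -2 -> y + 2*val - 3 = -7 must hold; in canonical form it is (1/2)*d + val >= 6 -> 2*val + y = -4.
Before d := 2*d + y - 1: d + val + (1/2)*y >= 13/2 -> 2*val + y = -4
Then branch requires d + val + (1/2)*y >= 13/2 -> 2*val + y = -4; else branch requires val + (5/2)*y >= 13/2 -> 2*val + y = -4.
Before the if: ((d > 9 or 2*u <= 12) -> (d + val + (1/2)*y >= 13/2 -> 2*val + y = -4)) and ((not (d > 9 or 2*u <= 12)) -> (val + (5/2)*y >= 13/2 -> 2*val + y = -4))
Answer: WP = ((d > 9 or 2*u <= 12) -> (d + val + (1/2)*y >= 13/2 -> 2*val + y = -4)) and ((not (d > 9 or 2*u <= 12)) -> (val + (5/2)*y >= 13/2 -> 2*val + y = -4))


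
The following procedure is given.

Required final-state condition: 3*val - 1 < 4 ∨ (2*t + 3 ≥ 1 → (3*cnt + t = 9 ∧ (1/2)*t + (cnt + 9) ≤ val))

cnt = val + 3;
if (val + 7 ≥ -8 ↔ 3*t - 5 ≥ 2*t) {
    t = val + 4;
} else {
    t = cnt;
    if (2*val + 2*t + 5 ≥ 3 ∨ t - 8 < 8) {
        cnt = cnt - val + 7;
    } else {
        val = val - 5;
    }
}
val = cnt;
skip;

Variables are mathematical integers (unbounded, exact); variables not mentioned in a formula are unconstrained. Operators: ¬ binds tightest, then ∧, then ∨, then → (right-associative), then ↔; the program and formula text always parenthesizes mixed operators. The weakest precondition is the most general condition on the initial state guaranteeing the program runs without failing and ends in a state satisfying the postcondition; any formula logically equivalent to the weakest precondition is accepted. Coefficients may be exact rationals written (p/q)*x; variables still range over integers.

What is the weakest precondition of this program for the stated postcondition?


Working backward. After the program, the postcondition 3*val - 1 < 4 ∨ (2*t + 3 ≥ 1 → (3*cnt + t = 9 ∧ (1/2)*t + (cnt + 9) ≤ val)) must hold; in canonical form it is 3*val < 5 ∨ (2*t ≥ -2 → (3*cnt + t = 9 ∧ cnt + (1/2)*t ≤ val - 9)).
Before skip: 3*val < 5 ∨ (2*t ≥ -2 → (3*cnt + t = 9 ∧ cnt + (1/2)*t ≤ val - 9))
Before val := cnt: 3*cnt < 5 ∨ (2*t ≥ -2 → (3*cnt + t = 9 ∧ (1/2)*t ≤ -9))
Then branch requires 3*cnt < 5 ∨ (2*val ≥ -10 → (3*cnt + val = 5 ∧ (1/2)*val ≤ -11)); else branch requires ((2*cnt + 2*val ≥ -2 ∨ cnt < 16) → (3*cnt < 3*val - 16 ∨ (2*cnt ≥ -2 → (4*cnt = 3*val - 12 ∧ (1/2)*cnt ≤ -9)))) ∧ ((¬(2*cnt + 2*val ≥ -2 ∨ cnt < 16)) → (3*cnt < 5 ∨ (2*cnt ≥ -2 → (4*cnt = 9 ∧ (1/2)*cnt ≤ -9)))).
Before the if: ((val ≥ -15 ↔ t ≥ 5) → (3*cnt < 5 ∨ (2*val ≥ -10 → (3*cnt + val = 5 ∧ (1/2)*val ≤ -11)))) ∧ ((¬(val ≥ -15 ↔ t ≥ 5)) → (((2*cnt + 2*val ≥ -2 ∨ cnt < 16) → (3*cnt < 3*val - 16 ∨ (2*cnt ≥ -2 → (4*cnt = 3*val - 12 ∧ (1/2)*cnt ≤ -9)))) ∧ ((¬(2*cnt + 2*val ≥ -2 ∨ cnt < 16)) → (3*cnt < 5 ∨ (2*cnt ≥ -2 → (4*cnt = 9 ∧ (1/2)*cnt ≤ -9))))))
Before cnt := val + 3: ((val ≥ -15 ↔ t ≥ 5) → (3*val < -4 ∨ (2*val ≥ -10 → (4*val = -4 ∧ (1/2)*val ≤ -11)))) ∧ ((¬(val ≥ -15 ↔ t ≥ 5)) → (((4*val ≥ -8 ∨ val < 13) → (2*val ≥ -8 → (val = -24 ∧ (1/2)*val ≤ -21/2))) ∧ ((¬(4*val ≥ -8 ∨ val < 13)) → (3*val < -4 ∨ (2*val ≥ -8 → (4*val = -3 ∧ (1/2)*val ≤ -21/2))))))
Answer: WP = ((val ≥ -15 ↔ t ≥ 5) → (3*val < -4 ∨ (2*val ≥ -10 → (4*val = -4 ∧ (1/2)*val ≤ -11)))) ∧ ((¬(val ≥ -15 ↔ t ≥ 5)) → (((4*val ≥ -8 ∨ val < 13) → (2*val ≥ -8 → (val = -24 ∧ (1/2)*val ≤ -21/2))) ∧ ((¬(4*val ≥ -8 ∨ val < 13)) → (3*val < -4 ∨ (2*val ≥ -8 → (4*val = -3 ∧ (1/2)*val ≤ -21/2))))))


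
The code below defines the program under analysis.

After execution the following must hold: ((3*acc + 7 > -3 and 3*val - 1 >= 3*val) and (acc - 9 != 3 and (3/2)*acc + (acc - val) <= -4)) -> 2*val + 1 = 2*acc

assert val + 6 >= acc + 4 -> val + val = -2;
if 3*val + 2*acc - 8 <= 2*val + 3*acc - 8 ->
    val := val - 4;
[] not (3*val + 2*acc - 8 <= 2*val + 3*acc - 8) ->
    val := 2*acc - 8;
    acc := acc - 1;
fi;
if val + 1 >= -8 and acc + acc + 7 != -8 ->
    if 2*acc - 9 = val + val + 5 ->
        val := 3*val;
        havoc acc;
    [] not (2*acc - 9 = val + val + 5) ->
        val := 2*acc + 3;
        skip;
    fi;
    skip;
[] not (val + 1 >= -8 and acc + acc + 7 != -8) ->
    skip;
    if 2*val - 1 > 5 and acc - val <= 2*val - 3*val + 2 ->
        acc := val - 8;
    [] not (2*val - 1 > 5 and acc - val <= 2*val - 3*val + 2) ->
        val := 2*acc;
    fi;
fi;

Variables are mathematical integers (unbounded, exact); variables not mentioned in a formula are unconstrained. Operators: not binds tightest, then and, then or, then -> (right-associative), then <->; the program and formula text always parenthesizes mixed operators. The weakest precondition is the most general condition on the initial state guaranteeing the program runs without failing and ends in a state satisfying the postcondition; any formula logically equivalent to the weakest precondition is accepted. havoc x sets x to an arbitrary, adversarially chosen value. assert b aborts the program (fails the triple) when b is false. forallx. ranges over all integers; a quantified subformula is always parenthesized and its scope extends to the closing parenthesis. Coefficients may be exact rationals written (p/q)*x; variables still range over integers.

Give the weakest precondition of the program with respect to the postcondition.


Working backward. After the program, the postcondition ((3*acc + 7 > -3 and 3*val - 1 >= 3*val) and (acc - 9 != 3 and (3/2)*acc + (acc - val) <= -4)) -> 2*val + 1 = 2*acc must hold; in canonical form it is true.
Then branch requires true; else branch requires true.
Before the if: true
Then branch requires true; else branch requires true.
Before the if: true
Before assert val + 6 >= acc + 4 -> val + val = -2: val >= acc - 2 -> 2*val = -2
Answer: WP = val >= acc - 2 -> 2*val = -2


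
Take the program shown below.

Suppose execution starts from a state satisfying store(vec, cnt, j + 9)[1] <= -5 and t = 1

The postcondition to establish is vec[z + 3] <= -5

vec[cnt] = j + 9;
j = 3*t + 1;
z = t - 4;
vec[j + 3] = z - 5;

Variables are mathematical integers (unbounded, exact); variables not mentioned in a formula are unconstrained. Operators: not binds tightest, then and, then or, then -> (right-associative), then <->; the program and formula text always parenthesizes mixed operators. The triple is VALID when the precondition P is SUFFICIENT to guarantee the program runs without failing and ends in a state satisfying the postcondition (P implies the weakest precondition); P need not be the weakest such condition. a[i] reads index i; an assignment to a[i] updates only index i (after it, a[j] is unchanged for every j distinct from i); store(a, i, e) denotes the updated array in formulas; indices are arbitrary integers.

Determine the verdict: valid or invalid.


Working backward. After the program, vec[z + 3] <= -5 must hold.
Before vec[j + 3] := z - 5: store(vec, j + 3, z - 5)[z + 3] <= -5
Before z := t - 4: store(vec, j + 3, t - 9)[t - 1] <= -5
Before j := 3*t + 1: store(vec, 3*t + 4, t - 9)[t - 1] <= -5
Before vec[cnt] := j + 9: store(store(vec, cnt, j + 9), 3*t + 4, t - 9)[t - 1] <= -5
The weakest precondition is store(store(vec, cnt, j + 9), 3*t + 4, t - 9)[t - 1] <= -5.
Check whether store(vec, cnt, j + 9)[1] <= -5 and t = 1 implies it.
Countermodel: at the initial state cnt = 0, j = 17413, t = 1, vec = {[0] = 17422, [1] = -5, [7] = -5, elsewhere -5}, the precondition holds but the weakest precondition fails.
Answer: invalid


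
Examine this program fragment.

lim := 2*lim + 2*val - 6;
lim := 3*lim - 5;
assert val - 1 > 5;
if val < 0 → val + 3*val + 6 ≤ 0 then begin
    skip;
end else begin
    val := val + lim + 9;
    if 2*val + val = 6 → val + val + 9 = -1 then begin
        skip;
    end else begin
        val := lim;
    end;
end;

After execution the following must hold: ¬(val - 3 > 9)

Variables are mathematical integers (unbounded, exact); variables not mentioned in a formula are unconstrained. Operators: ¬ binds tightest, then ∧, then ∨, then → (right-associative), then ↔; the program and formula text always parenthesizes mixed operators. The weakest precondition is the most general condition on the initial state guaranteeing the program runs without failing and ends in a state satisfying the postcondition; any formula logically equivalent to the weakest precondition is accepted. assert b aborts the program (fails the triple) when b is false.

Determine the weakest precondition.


Working backward. After the program, the postcondition ¬(val - 3 > 9) must hold; in canonical form it is ¬(val > 12).
Then branch requires ¬(val > 12); else branch requires ((3*lim + 3*val = -21 → 2*lim + 2*val = -28) → (¬(lim + val > 3))) ∧ ((¬(3*lim + 3*val = -21 → 2*lim + 2*val = -28)) → (¬(lim > 12))).
Before the if: ((val < 0 → 4*val ≤ -6) → (¬(val > 12))) ∧ ((¬(val < 0 → 4*val ≤ -6)) → (((3*lim + 3*val = -21 → 2*lim + 2*val = -28) → (¬(lim + val > 3))) ∧ ((¬(3*lim + 3*val = -21 → 2*lim + 2*val = -28)) → (¬(lim > 12)))))
Before assert val - 1 > 5: val > 6 ∧ ((val < 0 → 4*val ≤ -6) → (¬(val > 12))) ∧ ((¬(val < 0 → 4*val ≤ -6)) → (((3*lim + 3*val = -21 → 2*lim + 2*val = -28) → (¬(lim + val > 3))) ∧ ((¬(3*lim + 3*val = -21 → 2*lim + 2*val = -28)) → (¬(lim > 12)))))
Before lim := 3*lim - 5: val > 6 ∧ ((val < 0 → 4*val ≤ -6) → (¬(val > 12))) ∧ ((¬(val < 0 → 4*val ≤ -6)) → (((9*lim + 3*val = -6 → 6*lim + 2*val = -18) → (¬(3*lim + val > 8))) ∧ ((¬(9*lim + 3*val = -6 → 6*lim + 2*val = -18)) → (¬(3*lim > 17)))))
Before lim := 2*lim + 2*val - 6: val > 6 ∧ ((val < 0 → 4*val ≤ -6) → (¬(val > 12))) ∧ ((¬(val < 0 → 4*val ≤ -6)) → (((18*lim + 21*val = 48 → 12*lim + 14*val = 18) → (¬(6*lim + 7*val > 26))) ∧ ((¬(18*lim + 21*val = 48 → 12*lim + 14*val = 18)) → (¬(6*lim + 6*val > 35)))))
Answer: WP = val > 6 ∧ ((val < 0 → 4*val ≤ -6) → (¬(val > 12))) ∧ ((¬(val < 0 → 4*val ≤ -6)) → (((18*lim + 21*val = 48 → 12*lim + 14*val = 18) → (¬(6*lim + 7*val > 26))) ∧ ((¬(18*lim + 21*val = 48 → 12*lim + 14*val = 18)) → (¬(6*lim + 6*val > 35)))))


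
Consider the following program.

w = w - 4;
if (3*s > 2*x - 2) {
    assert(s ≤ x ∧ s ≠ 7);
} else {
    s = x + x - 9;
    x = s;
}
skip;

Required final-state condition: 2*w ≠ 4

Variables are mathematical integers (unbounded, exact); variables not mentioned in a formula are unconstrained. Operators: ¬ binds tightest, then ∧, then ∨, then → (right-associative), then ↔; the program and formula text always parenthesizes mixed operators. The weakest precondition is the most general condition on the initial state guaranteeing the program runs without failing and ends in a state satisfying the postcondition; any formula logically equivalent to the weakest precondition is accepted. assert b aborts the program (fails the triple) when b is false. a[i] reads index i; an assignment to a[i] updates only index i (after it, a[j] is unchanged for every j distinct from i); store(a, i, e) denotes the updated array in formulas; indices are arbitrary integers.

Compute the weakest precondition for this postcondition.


Working backward. After the program, 2*w ≠ 4 must hold.
Before skip: 2*w ≠ 4
Then branch requires s ≤ x ∧ s ≠ 7 ∧ 2*w ≠ 4; else branch requires 2*w ≠ 4.
Before the if: (3*s > 2*x - 2 → (s ≤ x ∧ s ≠ 7 ∧ 2*w ≠ 4)) ∧ ((¬(3*s > 2*x - 2)) → 2*w ≠ 4)
Before w := w - 4: (3*s > 2*x - 2 → (s ≤ x ∧ s ≠ 7 ∧ 2*w ≠ 12)) ∧ ((¬(3*s > 2*x - 2)) → 2*w ≠ 12)
Answer: WP = (3*s > 2*x - 2 → (s ≤ x ∧ s ≠ 7 ∧ 2*w ≠ 12)) ∧ ((¬(3*s > 2*x - 2)) → 2*w ≠ 12)
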